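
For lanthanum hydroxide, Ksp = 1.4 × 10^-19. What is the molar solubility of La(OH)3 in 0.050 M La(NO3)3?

La(OH)3(s) ⇌ La^3+ + 3 OH^-
Ksp = [La^3+][OH^-]^3
Let s be the molar solubility in this solution. [La^3+] = 0.050 + s ≈ 0.050, [OH^-] = 3s (Ksp is small, so little additional dissolves).
Ksp ≈ 0.050 × (3s)^3
s = 4.7 × 10^-7 M
Check: s = 4.7 × 10^-7 ≪ 0.050, so the approximation is valid.

4.7 × 10^-7 M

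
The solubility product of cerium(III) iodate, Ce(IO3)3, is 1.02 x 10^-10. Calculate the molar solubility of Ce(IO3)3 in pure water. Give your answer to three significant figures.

Ce(IO3)3(s) <=> Ce^3+(aq) + 3 IO3^-(aq)
Ksp = [Ce^3+][IO3^-]^3
Let s = molar solubility. Then [Ce^3+] = s and [IO3^-] = 3s.
So Ksp = s × (3s)^3 = 27s^4
s = (1.02 x 10^-10 / 27)^(1/4) = 1.39 × 10^-3 M

1.39 × 10^-3 M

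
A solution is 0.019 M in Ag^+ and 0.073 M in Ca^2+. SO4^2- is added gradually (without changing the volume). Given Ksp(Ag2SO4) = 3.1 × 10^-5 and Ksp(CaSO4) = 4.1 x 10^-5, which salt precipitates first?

CaSO4

Each salt begins to precipitate when Q = Ksp, i.e. when [SO4^2-] reaches its threshold.
For Ag2SO4: 3.1 × 10^-5 = (0.019)^2 × [SO4^2-]  ⇒  [SO4^2-] = 8.6 × 10^-2 M.
For CaSO4: 4.1 x 10^-5 = 0.073 × [SO4^2-]  ⇒  [SO4^2-] = 5.6 × 10^-4 M.
The salt with the lower threshold [SO4^2-] precipitates first: CaSO4.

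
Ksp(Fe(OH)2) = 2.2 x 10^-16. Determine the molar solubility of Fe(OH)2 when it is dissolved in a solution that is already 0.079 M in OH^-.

Fe(OH)2(s) ⇌ Fe^2+ + 2 OH^-
Ksp = [Fe^2+][OH^-]^2
Let s be the molar solubility in this solution. [Fe^2+] = s, [OH^-] = 0.079 + 2s ≈ 0.079 (Ksp is small, so little additional dissolves).
Ksp ≈ s × (0.079)^2
s = 3.5 × 10^-14 M
Check: 2s = 7.1 x 10^-14 ≪ 0.079, so the approximation is valid.

s = 3.5e-14 M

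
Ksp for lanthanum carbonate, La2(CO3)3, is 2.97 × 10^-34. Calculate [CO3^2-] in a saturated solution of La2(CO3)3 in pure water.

[CO3^2-] = 2.32e-7 M

La2(CO3)3(s) <=> 2 La^3+ + 3 CO3^2-
Ksp = [La^3+]^2[CO3^2-]^3
If s mol/L of La2(CO3)3 dissolves, [La^3+] = 2s and [CO3^2-] = 3s.
So Ksp = (2s)^2 × (3s)^3 = 108s^5
s^5 = 2.97 × 10^-34 / 108, so s = 7.724 × 10^-8 M
[CO3^2-] = 3s = 2.32 × 10^-7 M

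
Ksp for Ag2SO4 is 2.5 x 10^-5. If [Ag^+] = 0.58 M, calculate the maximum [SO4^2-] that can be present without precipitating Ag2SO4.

Ag2SO4(s) ⇌ 2 Ag^+ + SO4^2-
Ksp = [Ag^+]^2[SO4^2-]
Precipitation begins when Q = Ksp. With [Ag^+] = 0.58 M:
2.5 x 10^-5 = (0.58)^2 × [SO4^2-]
[SO4^2-] = (2.5 x 10^-5 / 3.36 x 10^-1) = 7.4 × 10^-5 M

7.4 × 10^-5 M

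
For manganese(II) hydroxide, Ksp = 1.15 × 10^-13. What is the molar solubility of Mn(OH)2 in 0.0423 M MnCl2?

s = 8.24 × 10^-7 M

Mn(OH)2(s) ⇌ Mn^2+ + 2 OH^-
Ksp = [Mn^2+][OH^-]^2
Let s = moles of Mn(OH)2 that dissolve per litre. [Mn^2+] = 0.0423 + s ≈ 0.0423, [OH^-] = 2s (Ksp is small, so little additional dissolves).
Ksp ≈ 0.0423 × (2s)^2
s = 8.24 × 10^-7 M
Check: s = 8.2 × 10^-7 ≪ 0.0423, so the approximation is valid.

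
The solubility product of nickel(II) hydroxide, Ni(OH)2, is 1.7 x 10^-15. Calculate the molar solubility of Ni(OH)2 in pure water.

7.5e-6 M

Ni(OH)2(s) ⇌ Ni^2+ + 2 OH^-
Ksp = [Ni^2+][OH^-]^2
If s mol/L of Ni(OH)2 dissolves, [Ni^2+] = s and [OH^-] = 2s.
So Ksp = s × (2s)^2 = 4s^3
Solving, s = (1.7 x 10^-15/4)^(1/3) = 7.5 × 10^-6 M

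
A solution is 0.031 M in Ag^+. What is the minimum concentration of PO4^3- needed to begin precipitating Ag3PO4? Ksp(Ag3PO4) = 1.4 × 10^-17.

4.7 × 10^-13 M

Ag3PO4(s) ⇌ 3 Ag^+ + PO4^3-
Ksp = [Ag^+]^3[PO4^3-]
Precipitation begins when Q = Ksp. With [Ag^+] = 0.031 M:
1.4 × 10^-17 = (0.031)^3 × [PO4^3-]
[PO4^3-] = (1.4 × 10^-17 / 2.98 × 10^-5) = 4.7 × 10^-13 M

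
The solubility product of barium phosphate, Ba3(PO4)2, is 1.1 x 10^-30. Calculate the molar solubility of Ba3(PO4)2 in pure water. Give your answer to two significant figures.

Ba3(PO4)2(s) ⇌ 3 Ba^2+(aq) + 2 PO4^3-(aq)
Ksp = [Ba^2+]^3[PO4^3-]^2
With molar solubility s: [Ba^2+] = 3s, [PO4^3-] = 2s.
Substituting: Ksp = (3s)^3(2s)^2 = 108s^5
Solving, s = (1.1 x 10^-30/108)^(1/5) = 4.0 × 10^-7 M

s ≈ 4.0e-7 M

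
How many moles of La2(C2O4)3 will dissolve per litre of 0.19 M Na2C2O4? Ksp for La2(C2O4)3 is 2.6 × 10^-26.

La2(C2O4)3(s) ⇌ 2 La^3+(aq) + 3 C2O4^2-(aq)
Ksp = [La^3+]^2[C2O4^2-]^3
If s mol/L dissolves here, [La^3+] = 2s, [C2O4^2-] = 0.19 + 3s ≈ 0.19 (since C2O4^2- from Na2C2O4 dominates).
Ksp ≈ (2s)^2 × (0.19)^3
s = 9.7 × 10^-13 M
Check: 3s = 2.9 × 10^-12 ≪ 0.19, so the approximation is valid.

s = 9.7 × 10^-13 M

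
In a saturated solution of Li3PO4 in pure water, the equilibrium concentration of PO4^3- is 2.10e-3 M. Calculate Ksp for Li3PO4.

Li3PO4(s) <=> 3 Li^+(aq) + PO4^3-(aq)
Stoichiometry gives [Li^+] = (3/1)[PO4^3-] = 6.300 x 10^-3 M.
Ksp = [Li^+]^3[PO4^3-]
Ksp = (6.300 × 10^-3)^3 × 2.10 × 10^-3 = 5.25 x 10^-10

Ksp = 5.25e-10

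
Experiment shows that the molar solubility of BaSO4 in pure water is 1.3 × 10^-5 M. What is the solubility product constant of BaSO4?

BaSO4(s) ⇌ Ba^2+(aq) + SO4^2-(aq)
With molar solubility s: [Ba^2+] = s, [SO4^2-] = s.
Ksp = [Ba^2+][SO4^2-]
Ksp = s^2
Ksp = (1.3 × 10^-5)^2 = 1.7 x 10^-10

Ksp = 1.7e-10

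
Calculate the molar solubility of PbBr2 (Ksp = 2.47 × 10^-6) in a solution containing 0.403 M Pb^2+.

1.24 × 10^-3 M

PbBr2(s) <=> Pb^2+(aq) + 2 Br^-(aq)
Ksp = [Pb^2+][Br^-]^2
If s mol/L dissolves here, [Pb^2+] = 0.403 + s ≈ 0.403, [Br^-] = 2s (common-ion effect: Pb^2+ is already 0.403 M).
Ksp ≈ 0.403 × (2s)^2
s = 1.24 × 10^-3 M
Check: s = 1.2 × 10^-3 ≪ 0.403, so the approximation is valid.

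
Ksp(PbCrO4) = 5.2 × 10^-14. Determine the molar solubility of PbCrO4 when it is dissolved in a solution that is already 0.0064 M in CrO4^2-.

s = 8.1 × 10^-12 M

PbCrO4(s) ⇌ Pb^2+(aq) + CrO4^2-(aq)
Ksp = [Pb^2+][CrO4^2-]
Let s be the molar solubility in this solution. [Pb^2+] = s, [CrO4^2-] = 0.0064 + s ≈ 0.0064 (common-ion effect: CrO4^2- is already 0.0064 M).
Ksp ≈ s × 0.0064
s = 8.1 × 10^-12 M
Check: s = 8.1 × 10^-12 ≪ 0.0064, so the approximation is valid.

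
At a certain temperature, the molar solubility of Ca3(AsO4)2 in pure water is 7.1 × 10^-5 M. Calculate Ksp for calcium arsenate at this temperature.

Ksp ≈ 1.9 × 10^-19

Ca3(AsO4)2(s) ⇌ 3 Ca^2+(aq) + 2 AsO4^3-(aq)
For each mole of Ca3(AsO4)2 that dissolves: [Ca^2+] = 3s, [AsO4^3-] = 2s.
Ksp = [Ca^2+]^3[AsO4^3-]^2
Substituting: Ksp = (3s)^3(2s)^2 = 108s^5
Ksp = 108 × (7.1 × 10^-5)^5 = 1.9 x 10^-19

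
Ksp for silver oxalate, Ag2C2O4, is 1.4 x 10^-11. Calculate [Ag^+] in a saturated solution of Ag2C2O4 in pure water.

[Ag^+] ≈ 3.0 x 10^-4 M

Ag2C2O4(s) ⇌ 2 Ag^+(aq) + C2O4^2-(aq)
Ksp = [Ag^+]^2[C2O4^2-]
For each mole of Ag2C2O4 that dissolves: [Ag^+] = 2s, [C2O4^2-] = s.
Substituting: Ksp = (2s)^2s = 4s^3
s = (1.4 x 10^-11 / 4)^(1/3) = 1.52 × 10^-4 M
[Ag^+] = 2s = 3.0 × 10^-4 M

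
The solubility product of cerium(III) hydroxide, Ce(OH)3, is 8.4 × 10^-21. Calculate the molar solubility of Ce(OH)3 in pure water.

Ce(OH)3(s) <=> Ce^3+ + 3 OH^-
Ksp = [Ce^3+][OH^-]^3
For each mole of Ce(OH)3 that dissolves: [Ce^3+] = s, [OH^-] = 3s.
So Ksp = s × (3s)^3 = 27s^4
s^4 = 8.4 × 10^-21 / 27, so s = 4.2 × 10^-6 M

4.2e-6 M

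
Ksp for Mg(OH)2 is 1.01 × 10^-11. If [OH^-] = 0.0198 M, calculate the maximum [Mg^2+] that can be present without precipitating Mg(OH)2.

Mg(OH)2(s) ⇌ Mg^2+(aq) + 2 OH^-(aq)
Ksp = [Mg^2+][OH^-]^2
Precipitation begins when Q = Ksp. With [OH^-] = 0.0198 M:
1.01 × 10^-11 = (0.0198)^2 × [Mg^2+]
[Mg^2+] = (1.01 × 10^-11 / 3.920 x 10^-4) = 2.58 x 10^-8 M

[Mg^2+] = 2.58e-8 M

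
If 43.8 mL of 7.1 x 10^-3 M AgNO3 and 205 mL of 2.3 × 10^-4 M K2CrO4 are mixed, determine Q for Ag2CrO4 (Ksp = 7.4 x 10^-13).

Total volume = 43.8 + 205 = 248.8 mL.
[Ag^+] = 7.1 × 10^-3 × (43.8/248.8) = 1.25 × 10^-3 M
[CrO4^2-] = 2.3 × 10^-4 × (205/248.8) = 1.90 x 10^-4 M
Ag2CrO4(s) <=> 2 Ag^+(aq) + CrO4^2-(aq), so Q = [Ag^+]^2[CrO4^2-]
Q = (1.25 × 10^-3)^2(1.90 × 10^-4) = 3.0 x 10^-10
Q > Ksp, so Ag2CrO4 will precipitate.

Q ≈ 3.0 × 10^-10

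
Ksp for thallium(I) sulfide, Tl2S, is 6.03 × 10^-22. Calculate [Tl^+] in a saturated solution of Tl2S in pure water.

Tl2S(s) <=> 2 Tl^+(aq) + S^2-(aq)
Ksp = [Tl^+]^2[S^2-]
For each mole of Tl2S that dissolves: [Tl^+] = 2s, [S^2-] = s.
So Ksp = (2s)^2 × s = 4s^3
Solving, s = (6.03 × 10^-22/4)^(1/3) = 5.322 x 10^-8 M
[Tl^+] = 2s = 1.06 x 10^-7 M

[Tl^+] ≈ 1.06 × 10^-7 M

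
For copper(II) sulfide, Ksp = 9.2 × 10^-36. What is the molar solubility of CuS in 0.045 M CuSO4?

s = 2.0 × 10^-34 M

CuS(s) ⇌ Cu^2+ + S^2-
Ksp = [Cu^2+][S^2-]
If s mol/L dissolves here, [Cu^2+] = 0.045 + s ≈ 0.045, [S^2-] = s (Ksp is small, so little additional dissolves).
Ksp ≈ 0.045 × s
s = 2.0 × 10^-34 M
Check: s = 2.0 × 10^-34 ≪ 0.045, so the approximation is valid.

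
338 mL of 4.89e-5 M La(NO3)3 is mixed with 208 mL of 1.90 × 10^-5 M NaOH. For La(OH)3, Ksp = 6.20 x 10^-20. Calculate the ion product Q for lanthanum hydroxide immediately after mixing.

Q = 1.15e-20

Total volume = 338 + 208 = 546 mL.
[La^3+] = 4.89 × 10^-5 × (338/546) = 3.027 x 10^-5 M
[OH^-] = 1.90 x 10^-5 × (208/546) = 7.238 x 10^-6 M
La(OH)3(s) ⇌ La^3+(aq) + 3 OH^-(aq), so Q = [La^3+][OH^-]^3
Q = (3.027 × 10^-5)(7.238 × 10^-6)^3 = 1.15 × 10^-20
Q < Ksp, so no precipitate of La(OH)3 forms.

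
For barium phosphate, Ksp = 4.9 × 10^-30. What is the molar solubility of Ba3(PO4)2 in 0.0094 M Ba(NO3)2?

1.2 × 10^-12 M

Ba3(PO4)2(s) <=> 3 Ba^2+ + 2 PO4^3-
Ksp = [Ba^2+]^3[PO4^3-]^2
If s mol/L dissolves here, [Ba^2+] = 0.0094 + 3s ≈ 0.0094, [PO4^3-] = 2s (Ksp is small, so little additional dissolves).
Ksp ≈ (0.0094)^3 × (2s)^2
s = 1.2 x 10^-12 M
Check: 3s = 3.6 × 10^-12 ≪ 0.0094, so the approximation is valid.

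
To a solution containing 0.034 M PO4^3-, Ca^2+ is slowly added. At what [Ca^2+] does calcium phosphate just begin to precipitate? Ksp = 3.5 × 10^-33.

Ca3(PO4)2(s) ⇌ 3 Ca^2+ + 2 PO4^3-
Ksp = [Ca^2+]^3[PO4^3-]^2
Precipitation begins when Q = Ksp. With [PO4^3-] = 0.034 M:
3.5 × 10^-33 = (0.034)^2 × [Ca^2+]^3
[Ca^2+] = (3.5 × 10^-33 / 1.16 × 10^-3)^(1/3) = 1.4 × 10^-10 M

[Ca^2+] = 1.4 × 10^-10 M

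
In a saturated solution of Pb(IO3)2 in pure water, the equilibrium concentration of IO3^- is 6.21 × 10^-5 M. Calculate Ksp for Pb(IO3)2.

Ksp = 1.20 × 10^-13

Pb(IO3)2(s) ⇌ Pb^2+ + 2 IO3^-
Stoichiometry gives [Pb^2+] = (1/2)[IO3^-] = 3.105 × 10^-5 M.
Ksp = [Pb^2+][IO3^-]^2
Ksp = 3.105 × 10^-5 × (6.21 × 10^-5)^2 = 1.20 × 10^-13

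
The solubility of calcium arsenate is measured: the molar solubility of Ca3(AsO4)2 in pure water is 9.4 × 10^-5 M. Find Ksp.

Ksp ≈ 7.9e-19

Ca3(AsO4)2(s) <=> 3 Ca^2+ + 2 AsO4^3-
With molar solubility s: [Ca^2+] = 3s, [AsO4^3-] = 2s.
Ksp = [Ca^2+]^3[AsO4^3-]^2
Substituting: Ksp = (3s)^3(2s)^2 = 108s^5
With s = 9.4 × 10^-5: Ksp = 7.9 × 10^-19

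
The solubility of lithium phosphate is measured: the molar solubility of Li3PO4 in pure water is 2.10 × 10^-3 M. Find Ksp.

Li3PO4(s) ⇌ 3 Li^+(aq) + PO4^3-(aq)
With molar solubility s: [Li^+] = 3s, [PO4^3-] = s.
Ksp = [Li^+]^3[PO4^3-]
Substituting: Ksp = (3s)^3s = 27s^4
With s = 2.10 x 10^-3: Ksp = 5.25 × 10^-10

5.25 x 10^-10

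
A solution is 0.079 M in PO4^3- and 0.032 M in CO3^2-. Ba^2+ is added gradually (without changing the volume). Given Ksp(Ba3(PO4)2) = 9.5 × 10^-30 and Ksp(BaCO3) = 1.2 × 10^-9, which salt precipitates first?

Ba3(PO4)2

Each salt begins to precipitate when Q = Ksp, i.e. when [Ba^2+] reaches its threshold.
For Ba3(PO4)2: 9.5 × 10^-30 = (0.079)^2 × [Ba^2+]^3  ⇒  [Ba^2+] = 1.2 × 10^-9 M.
For BaCO3: 1.2 × 10^-9 = 0.032 × [Ba^2+]  ⇒  [Ba^2+] = 3.8 × 10^-8 M.
The salt with the lower threshold [Ba^2+] precipitates first: Ba3(PO4)2.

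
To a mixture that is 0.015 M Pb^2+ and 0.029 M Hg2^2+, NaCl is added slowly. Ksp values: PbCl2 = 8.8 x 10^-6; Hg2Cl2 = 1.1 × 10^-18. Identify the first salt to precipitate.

Precipitation of each salt starts when its ion product equals its Ksp.
For PbCl2: 8.8 x 10^-6 = 0.015 × [Cl^-]^2  ⇒  [Cl^-] = 2.4 × 10^-2 M.
For Hg2Cl2: 1.1 × 10^-18 = 0.029 × [Cl^-]^2  ⇒  [Cl^-] = 6.2 × 10^-9 M.
The salt with the lower threshold [Cl^-] precipitates first: Hg2Cl2.

Hg2Cl2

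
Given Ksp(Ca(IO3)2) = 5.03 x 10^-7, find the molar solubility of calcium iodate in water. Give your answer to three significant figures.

Ca(IO3)2(s) ⇌ Ca^2+ + 2 IO3^-
Ksp = [Ca^2+][IO3^-]^2
If s mol/L of Ca(IO3)2 dissolves, [Ca^2+] = s and [IO3^-] = 2s.
So Ksp = s × (2s)^2 = 4s^3
Solving, s = (5.03 x 10^-7/4)^(1/3) = 5.01 x 10^-3 M

5.01e-3 M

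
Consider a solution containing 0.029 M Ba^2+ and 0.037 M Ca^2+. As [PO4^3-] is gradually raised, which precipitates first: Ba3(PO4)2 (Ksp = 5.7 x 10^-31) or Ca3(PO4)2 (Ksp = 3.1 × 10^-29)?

Ba3(PO4)2

Precipitation of each salt starts when its ion product equals its Ksp.
For Ba3(PO4)2: 5.7 x 10^-31 = (0.029)^3 × [PO4^3-]^2  ⇒  [PO4^3-] = 1.5 × 10^-13 M.
For Ca3(PO4)2: 3.1 × 10^-29 = (0.037)^3 × [PO4^3-]^2  ⇒  [PO4^3-] = 7.8 x 10^-13 M.
The salt with the lower threshold [PO4^3-] precipitates first: Ba3(PO4)2.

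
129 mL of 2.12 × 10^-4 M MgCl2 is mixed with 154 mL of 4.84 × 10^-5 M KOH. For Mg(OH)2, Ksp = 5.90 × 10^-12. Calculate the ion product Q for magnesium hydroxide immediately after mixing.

Q ≈ 6.70e-14

Total volume = 129 + 154 = 283 mL.
[Mg^2+] = 2.12 x 10^-4 × (129/283) = 9.664 x 10^-5 M
[OH^-] = 4.84 × 10^-5 × (154/283) = 2.634 × 10^-5 M
Mg(OH)2(s) <=> Mg^2+(aq) + 2 OH^-(aq), so Q = [Mg^2+][OH^-]^2
Q = (9.664 × 10^-5)(2.634 × 10^-5)^2 = 6.70 x 10^-14
Q < Ksp, so no precipitate of Mg(OH)2 forms.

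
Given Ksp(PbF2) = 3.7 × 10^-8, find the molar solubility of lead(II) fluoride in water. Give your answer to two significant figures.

2.1 x 10^-3 M

PbF2(s) ⇌ Pb^2+ + 2 F^-
Ksp = [Pb^2+][F^-]^2
With molar solubility s: [Pb^2+] = s, [F^-] = 2s.
Substituting: Ksp = s(2s)^2 = 4s^3
s^3 = 3.7 × 10^-8 / 4, so s = 2.1 × 10^-3 M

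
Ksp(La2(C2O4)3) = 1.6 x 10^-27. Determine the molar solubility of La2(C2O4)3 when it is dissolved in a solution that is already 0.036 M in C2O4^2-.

La2(C2O4)3(s) ⇌ 2 La^3+(aq) + 3 C2O4^2-(aq)
Ksp = [La^3+]^2[C2O4^2-]^3
Let s = moles of La2(C2O4)3 that dissolve per litre. [La^3+] = 2s, [C2O4^2-] = 0.036 + 3s ≈ 0.036 (common-ion effect: C2O4^2- is already 0.036 M).
Ksp ≈ (2s)^2 × (0.036)^3
s = 2.9 x 10^-12 M
Check: 3s = 8.8 × 10^-12 ≪ 0.036, so the approximation is valid.

s = 2.9 × 10^-12 M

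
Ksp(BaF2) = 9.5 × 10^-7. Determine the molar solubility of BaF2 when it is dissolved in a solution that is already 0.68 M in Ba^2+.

5.9 x 10^-4 M

BaF2(s) <=> Ba^2+(aq) + 2 F^-(aq)
Ksp = [Ba^2+][F^-]^2
Let s be the molar solubility in this solution. [Ba^2+] = 0.68 + s ≈ 0.68, [F^-] = 2s (common-ion effect: Ba^2+ is already 0.68 M).
Ksp ≈ 0.68 × (2s)^2
s = 5.9 × 10^-4 M
Check: s = 5.9 × 10^-4 ≪ 0.68, so the approximation is valid.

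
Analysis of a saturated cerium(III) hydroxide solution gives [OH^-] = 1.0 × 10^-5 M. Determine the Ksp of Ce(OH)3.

Ce(OH)3(s) <=> Ce^3+(aq) + 3 OH^-(aq)
Stoichiometry gives [Ce^3+] = (1/3)[OH^-] = 3.33 × 10^-6 M.
Ksp = [Ce^3+][OH^-]^3
Ksp = 3.33 x 10^-6 × (1.0 x 10^-5)^3 = 3.3 × 10^-21

Ksp = 3.3 × 10^-21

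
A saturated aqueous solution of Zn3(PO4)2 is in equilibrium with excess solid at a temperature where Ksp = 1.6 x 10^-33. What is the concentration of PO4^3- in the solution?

Zn3(PO4)2(s) ⇌ 3 Zn^2+(aq) + 2 PO4^3-(aq)
Ksp = [Zn^2+]^3[PO4^3-]^2
With molar solubility s: [Zn^2+] = 3s, [PO4^3-] = 2s.
Substituting: Ksp = (3s)^3(2s)^2 = 108s^5
Solving, s = (1.6 x 10^-33/108)^(1/5) = 1.08 × 10^-7 M
[PO4^3-] = 2s = 2.2 × 10^-7 M

[PO4^3-] ≈ 2.2 × 10^-7 M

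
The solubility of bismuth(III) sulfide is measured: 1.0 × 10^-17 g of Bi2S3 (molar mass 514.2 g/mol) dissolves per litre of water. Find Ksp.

Molar solubility s = (1.0 x 10^-17 g/L) / (514.2 g/mol) = 1.94 x 10^-20 M.
Bi2S3(s) ⇌ 2 Bi^3+ + 3 S^2-
Let s = molar solubility. Then [Bi^3+] = 2s and [S^2-] = 3s.
Ksp = [Bi^3+]^2[S^2-]^3
Ksp = (2s)^2(3s)^3 = 108s^5
Ksp = 108 × (1.94 x 10^-20)^5 = 3.0 × 10^-97

Ksp = 3.0 × 10^-97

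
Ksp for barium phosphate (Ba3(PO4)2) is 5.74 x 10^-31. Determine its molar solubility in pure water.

Ba3(PO4)2(s) ⇌ 3 Ba^2+(aq) + 2 PO4^3-(aq)
Ksp = [Ba^2+]^3[PO4^3-]^2
If s mol/L of Ba3(PO4)2 dissolves, [Ba^2+] = 3s and [PO4^3-] = 2s.
Substituting: Ksp = (3s)^3(2s)^2 = 108s^5
s^5 = 5.74 x 10^-31 / 108, so s = 3.51 × 10^-7 M

3.51e-7 M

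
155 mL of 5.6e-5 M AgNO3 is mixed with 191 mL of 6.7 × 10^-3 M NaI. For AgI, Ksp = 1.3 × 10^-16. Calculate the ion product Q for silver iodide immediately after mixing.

Q ≈ 9.3 x 10^-8

Total volume = 155 + 191 = 346 mL.
[Ag^+] = 5.6 x 10^-5 × (155/346) = 2.51 × 10^-5 M
[I^-] = 6.7 × 10^-3 × (191/346) = 3.70 × 10^-3 M
AgI(s) <=> Ag^+(aq) + I^-(aq), so Q = [Ag^+][I^-]
Q = (2.51 × 10^-5)(3.70 x 10^-3) = 9.3 × 10^-8
Q > Ksp, so AgI will precipitate.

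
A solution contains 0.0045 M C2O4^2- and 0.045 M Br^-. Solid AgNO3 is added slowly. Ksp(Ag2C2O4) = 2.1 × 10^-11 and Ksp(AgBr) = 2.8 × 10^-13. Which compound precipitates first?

AgBr

Each salt begins to precipitate when Q = Ksp, i.e. when [Ag^+] reaches its threshold.
For Ag2C2O4: 2.1 × 10^-11 = 0.0045 × [Ag^+]^2  ⇒  [Ag^+] = 6.8 × 10^-5 M.
For AgBr: 2.8 × 10^-13 = 0.045 × [Ag^+]  ⇒  [Ag^+] = 6.2 × 10^-12 M.
The salt with the lower threshold [Ag^+] precipitates first: AgBr.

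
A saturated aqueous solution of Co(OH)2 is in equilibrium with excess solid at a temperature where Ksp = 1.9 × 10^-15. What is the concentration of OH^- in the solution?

Co(OH)2(s) ⇌ Co^2+(aq) + 2 OH^-(aq)
Ksp = [Co^2+][OH^-]^2
If s mol/L of Co(OH)2 dissolves, [Co^2+] = s and [OH^-] = 2s.
Ksp = s(2s)^2 = 4s^3
Solving, s = (1.9 × 10^-15/4)^(1/3) = 7.80 × 10^-6 M
[OH^-] = 2s = 1.6 x 10^-5 M

[OH^-] = 1.6 × 10^-5 M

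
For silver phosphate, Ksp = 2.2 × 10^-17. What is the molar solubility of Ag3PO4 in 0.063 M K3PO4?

s ≈ 2.3e-6 M

Ag3PO4(s) ⇌ 3 Ag^+(aq) + PO4^3-(aq)
Ksp = [Ag^+]^3[PO4^3-]
Let s be the molar solubility in this solution. [Ag^+] = 3s, [PO4^3-] = 0.063 + s ≈ 0.063 (Ksp is small, so little additional dissolves).
Ksp ≈ (3s)^3 × 0.063
s = 2.3 × 10^-6 M
Check: s = 2.3 × 10^-6 ≪ 0.063, so the approximation is valid.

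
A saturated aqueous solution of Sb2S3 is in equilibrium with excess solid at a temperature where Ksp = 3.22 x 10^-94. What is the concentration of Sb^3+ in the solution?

[Sb^3+] ≈ 1.57 × 10^-19 M

Sb2S3(s) ⇌ 2 Sb^3+(aq) + 3 S^2-(aq)
Ksp = [Sb^3+]^2[S^2-]^3
If s mol/L of Sb2S3 dissolves, [Sb^3+] = 2s and [S^2-] = 3s.
Ksp = (2s)^2(3s)^3 = 108s^5
Solving, s = (3.22 x 10^-94/108)^(1/5) = 7.850 × 10^-20 M
[Sb^3+] = 2s = 1.57 × 10^-19 M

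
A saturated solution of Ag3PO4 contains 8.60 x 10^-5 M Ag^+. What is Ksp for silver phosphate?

1.82 × 10^-17

Ag3PO4(s) ⇌ 3 Ag^+(aq) + PO4^3-(aq)
Stoichiometry gives [PO4^3-] = (1/3)[Ag^+] = 2.867 x 10^-5 M.
Ksp = [Ag^+]^3[PO4^3-]
Ksp = (8.60 × 10^-5)^3 × 2.867 × 10^-5 = 1.82 × 10^-17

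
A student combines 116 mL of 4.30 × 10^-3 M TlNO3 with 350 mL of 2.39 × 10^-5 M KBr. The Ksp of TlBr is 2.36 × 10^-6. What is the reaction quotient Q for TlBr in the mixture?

Q = 1.92 × 10^-8

Total volume = 116 + 350 = 466 mL.
[Tl^+] = 4.30 × 10^-3 × (116/466) = 1.070 × 10^-3 M
[Br^-] = 2.39 × 10^-5 × (350/466) = 1.795 × 10^-5 M
TlBr(s) ⇌ Tl^+ + Br^-, so Q = [Tl^+][Br^-]
Q = (1.070 × 10^-3)(1.795 × 10^-5) = 1.92 x 10^-8
Q < Ksp, so no precipitate of TlBr forms.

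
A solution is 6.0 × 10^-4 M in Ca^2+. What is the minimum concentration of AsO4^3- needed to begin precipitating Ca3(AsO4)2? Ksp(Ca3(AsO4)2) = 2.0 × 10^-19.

Ca3(AsO4)2(s) ⇌ 3 Ca^2+ + 2 AsO4^3-
Ksp = [Ca^2+]^3[AsO4^3-]^2
Precipitation begins when Q = Ksp. With [Ca^2+] = 6.0 × 10^-4 M:
2.0 × 10^-19 = (6.0 × 10^-4)^3 × [AsO4^3-]^2
[AsO4^3-] = (2.0 × 10^-19 / 2.16 x 10^-10)^(1/2) = 3.0 × 10^-5 M

[AsO4^3-] = 3.0 × 10^-5 M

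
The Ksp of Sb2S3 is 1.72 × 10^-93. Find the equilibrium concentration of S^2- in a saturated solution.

Sb2S3(s) <=> 2 Sb^3+ + 3 S^2-
Ksp = [Sb^3+]^2[S^2-]^3
For each mole of Sb2S3 that dissolves: [Sb^3+] = 2s, [S^2-] = 3s.
So Ksp = (2s)^2 × (3s)^3 = 108s^5
s^5 = 1.72 × 10^-93 / 108, so s = 1.098 × 10^-19 M
[S^2-] = 3s = 3.29 × 10^-19 M

3.29e-19 M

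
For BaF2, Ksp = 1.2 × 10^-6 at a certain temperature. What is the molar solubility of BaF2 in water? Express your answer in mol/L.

BaF2(s) ⇌ Ba^2+ + 2 F^-
Ksp = [Ba^2+][F^-]^2
For each mole of BaF2 that dissolves: [Ba^2+] = s, [F^-] = 2s.
So Ksp = s × (2s)^2 = 4s^3
s = (1.2 × 10^-6 / 4)^(1/3) = 6.7 × 10^-3 M

s = 6.7e-3 M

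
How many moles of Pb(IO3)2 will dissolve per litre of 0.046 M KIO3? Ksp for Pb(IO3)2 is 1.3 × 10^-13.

s = 6.1 × 10^-11 M

Pb(IO3)2(s) ⇌ Pb^2+(aq) + 2 IO3^-(aq)
Ksp = [Pb^2+][IO3^-]^2
Let s = moles of Pb(IO3)2 that dissolve per litre. [Pb^2+] = s, [IO3^-] = 0.046 + 2s ≈ 0.046 (common-ion effect: IO3^- is already 0.046 M).
Ksp ≈ s × (0.046)^2
s = 6.1 × 10^-11 M
Check: 2s = 1.2 × 10^-10 ≪ 0.046, so the approximation is valid.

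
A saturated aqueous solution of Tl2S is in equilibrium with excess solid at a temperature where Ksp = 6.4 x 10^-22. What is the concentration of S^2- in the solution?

5.4e-8 M

Tl2S(s) ⇌ 2 Tl^+ + S^2-
Ksp = [Tl^+]^2[S^2-]
With molar solubility s: [Tl^+] = 2s, [S^2-] = s.
So Ksp = (2s)^2 × s = 4s^3
s^3 = 6.4 x 10^-22 / 4, so s = 5.43 × 10^-8 M
[S^2-] = s = 5.4 × 10^-8 M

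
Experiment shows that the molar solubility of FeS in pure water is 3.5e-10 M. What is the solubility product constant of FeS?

Ksp ≈ 1.2e-19

FeS(s) ⇌ Fe^2+ + S^2-
For each mole of FeS that dissolves: [Fe^2+] = s, [S^2-] = s.
Ksp = [Fe^2+][S^2-]
Ksp = s^2
With s = 3.5 x 10^-10: Ksp = 1.2 × 10^-19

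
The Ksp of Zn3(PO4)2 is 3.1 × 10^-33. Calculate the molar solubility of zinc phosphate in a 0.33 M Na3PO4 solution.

1.0e-11 M

Zn3(PO4)2(s) <=> 3 Zn^2+(aq) + 2 PO4^3-(aq)
Ksp = [Zn^2+]^3[PO4^3-]^2
Let s = moles of Zn3(PO4)2 that dissolve per litre. [Zn^2+] = 3s, [PO4^3-] = 0.33 + 2s ≈ 0.33 (Ksp is small, so little additional dissolves).
Ksp ≈ (3s)^3 × (0.33)^2
s = 1.0 × 10^-11 M
Check: 2s = 2.0 x 10^-11 ≪ 0.33, so the approximation is valid.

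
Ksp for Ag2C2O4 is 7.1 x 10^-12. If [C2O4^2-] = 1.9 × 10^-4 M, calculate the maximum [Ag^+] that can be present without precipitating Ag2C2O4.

Ag2C2O4(s) ⇌ 2 Ag^+ + C2O4^2-
Ksp = [Ag^+]^2[C2O4^2-]
Precipitation begins when Q = Ksp. With [C2O4^2-] = 1.9 × 10^-4 M:
7.1 x 10^-12 = (1.9 × 10^-4) × [Ag^+]^2
[Ag^+] = (7.1 x 10^-12 / 1.9 × 10^-4)^(1/2) = 1.9 x 10^-4 M

[Ag^+] ≈ 1.9 × 10^-4 M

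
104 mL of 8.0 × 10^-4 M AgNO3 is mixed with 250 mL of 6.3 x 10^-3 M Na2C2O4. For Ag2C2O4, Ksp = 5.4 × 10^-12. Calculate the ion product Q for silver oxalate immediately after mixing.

Total volume = 104 + 250 = 354 mL.
[Ag^+] = 8.0 × 10^-4 × (104/354) = 2.35 × 10^-4 M
[C2O4^2-] = 6.3 × 10^-3 × (250/354) = 4.45 × 10^-3 M
Ag2C2O4(s) ⇌ 2 Ag^+ + C2O4^2-, so Q = [Ag^+]^2[C2O4^2-]
Q = (2.35 × 10^-4)^2(4.45 × 10^-3) = 2.5 × 10^-10
Q > Ksp, so Ag2C2O4 will precipitate.

2.5 × 10^-10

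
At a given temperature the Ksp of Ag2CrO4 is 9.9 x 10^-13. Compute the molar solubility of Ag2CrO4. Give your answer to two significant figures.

Ag2CrO4(s) ⇌ 2 Ag^+ + CrO4^2-
Ksp = [Ag^+]^2[CrO4^2-]
Let s = molar solubility. Then [Ag^+] = 2s and [CrO4^2-] = s.
So Ksp = (2s)^2 × s = 4s^3
Solving, s = (9.9 x 10^-13/4)^(1/3) = 6.3 × 10^-5 M

6.3 × 10^-5 M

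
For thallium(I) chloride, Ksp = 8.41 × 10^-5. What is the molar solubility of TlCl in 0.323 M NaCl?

s ≈ 2.60e-4 M

TlCl(s) <=> Tl^+ + Cl^-
Ksp = [Tl^+][Cl^-]
Let s be the molar solubility in this solution. [Tl^+] = s, [Cl^-] = 0.323 + s ≈ 0.323 (Ksp is small, so little additional dissolves).
Ksp ≈ s × 0.323
s = 2.60 x 10^-4 M
Check: s = 2.6 x 10^-4 ≪ 0.323, so the approximation is valid.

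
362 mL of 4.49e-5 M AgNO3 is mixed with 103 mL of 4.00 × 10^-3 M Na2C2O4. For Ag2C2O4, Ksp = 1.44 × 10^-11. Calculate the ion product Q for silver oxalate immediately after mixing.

1.08 × 10^-12

Total volume = 362 + 103 = 465 mL.
[Ag^+] = 4.49 × 10^-5 × (362/465) = 3.495 x 10^-5 M
[C2O4^2-] = 4.00 x 10^-3 × (103/465) = 8.860 x 10^-4 M
Ag2C2O4(s) ⇌ 2 Ag^+ + C2O4^2-, so Q = [Ag^+]^2[C2O4^2-]
Q = (3.495 × 10^-5)^2(8.860 x 10^-4) = 1.08 x 10^-12
Q < Ksp, so no precipitate of Ag2C2O4 forms.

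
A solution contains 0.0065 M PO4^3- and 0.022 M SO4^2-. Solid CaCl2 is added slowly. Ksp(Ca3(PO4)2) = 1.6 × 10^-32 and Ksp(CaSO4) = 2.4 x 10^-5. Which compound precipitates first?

Each salt begins to precipitate when Q = Ksp, i.e. when [Ca^2+] reaches its threshold.
For Ca3(PO4)2: 1.6 × 10^-32 = (0.0065)^2 × [Ca^2+]^3  ⇒  [Ca^2+] = 7.2 × 10^-10 M.
For CaSO4: 2.4 x 10^-5 = 0.022 × [Ca^2+]  ⇒  [Ca^2+] = 1.1 × 10^-3 M.
The salt with the lower threshold [Ca^2+] precipitates first: Ca3(PO4)2.

Ca3(PO4)2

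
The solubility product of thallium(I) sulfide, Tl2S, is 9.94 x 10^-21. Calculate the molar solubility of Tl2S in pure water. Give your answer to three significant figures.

Tl2S(s) <=> 2 Tl^+ + S^2-
Ksp = [Tl^+]^2[S^2-]
For each mole of Tl2S that dissolves: [Tl^+] = 2s, [S^2-] = s.
Substituting: Ksp = (2s)^2s = 4s^3
s^3 = 9.94 x 10^-21 / 4, so s = 1.35 x 10^-7 M

1.35 × 10^-7 M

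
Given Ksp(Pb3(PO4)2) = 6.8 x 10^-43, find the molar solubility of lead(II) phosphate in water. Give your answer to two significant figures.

Pb3(PO4)2(s) <=> 3 Pb^2+(aq) + 2 PO4^3-(aq)
Ksp = [Pb^2+]^3[PO4^3-]^2
For each mole of Pb3(PO4)2 that dissolves: [Pb^2+] = 3s, [PO4^3-] = 2s.
Ksp = (3s)^3(2s)^2 = 108s^5
s = (6.8 x 10^-43 / 108)^(1/5) = 1.4 x 10^-9 M

s = 1.4e-9 M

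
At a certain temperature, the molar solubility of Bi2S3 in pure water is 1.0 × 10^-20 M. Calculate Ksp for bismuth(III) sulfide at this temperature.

Bi2S3(s) ⇌ 2 Bi^3+ + 3 S^2-
If s mol/L of Bi2S3 dissolves, [Bi^3+] = 2s and [S^2-] = 3s.
Ksp = [Bi^3+]^2[S^2-]^3
Ksp = (2s)^2(3s)^3 = 108s^5
Ksp = 108 × (1.0 × 10^-20)^5 = 1.1 × 10^-98

1.1 × 10^-98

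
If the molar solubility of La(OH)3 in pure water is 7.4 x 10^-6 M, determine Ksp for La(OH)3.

Ksp = 8.1 × 10^-20

La(OH)3(s) ⇌ La^3+ + 3 OH^-
With molar solubility s: [La^3+] = s, [OH^-] = 3s.
Ksp = [La^3+][OH^-]^3
So Ksp = s × (3s)^3 = 27s^4
Ksp = 27 × (7.4 x 10^-6)^4 = 8.1 × 10^-20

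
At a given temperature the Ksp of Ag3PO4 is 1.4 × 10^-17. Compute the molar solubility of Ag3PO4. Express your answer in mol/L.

s ≈ 2.7 × 10^-5 M

Ag3PO4(s) ⇌ 3 Ag^+(aq) + PO4^3-(aq)
Ksp = [Ag^+]^3[PO4^3-]
With molar solubility s: [Ag^+] = 3s, [PO4^3-] = s.
Ksp = (3s)^3s = 27s^4
Solving, s = (1.4 × 10^-17/27)^(1/4) = 2.7 × 10^-5 M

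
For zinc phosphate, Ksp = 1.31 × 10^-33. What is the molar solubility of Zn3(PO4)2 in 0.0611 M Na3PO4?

Zn3(PO4)2(s) ⇌ 3 Zn^2+ + 2 PO4^3-
Ksp = [Zn^2+]^3[PO4^3-]^2
If s mol/L dissolves here, [Zn^2+] = 3s, [PO4^3-] = 0.0611 + 2s ≈ 0.0611 (common-ion effect: PO4^3- is already 0.0611 M).
Ksp ≈ (3s)^3 × (0.0611)^2
s = 2.35 × 10^-11 M
Check: 2s = 4.7 × 10^-11 ≪ 0.0611, so the approximation is valid.

s = 2.35 × 10^-11 M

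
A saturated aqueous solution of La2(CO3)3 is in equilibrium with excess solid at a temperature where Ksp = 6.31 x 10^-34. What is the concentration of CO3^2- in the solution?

[CO3^2-] ≈ 2.69 × 10^-7 M

La2(CO3)3(s) <=> 2 La^3+(aq) + 3 CO3^2-(aq)
Ksp = [La^3+]^2[CO3^2-]^3
Let s = molar solubility. Then [La^3+] = 2s and [CO3^2-] = 3s.
So Ksp = (2s)^2 × (3s)^3 = 108s^5
s = (6.31 x 10^-34 / 108)^(1/5) = 8.981 × 10^-8 M
[CO3^2-] = 3s = 2.69 × 10^-7 M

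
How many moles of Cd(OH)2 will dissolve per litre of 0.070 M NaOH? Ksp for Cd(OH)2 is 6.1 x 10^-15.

Cd(OH)2(s) <=> Cd^2+(aq) + 2 OH^-(aq)
Ksp = [Cd^2+][OH^-]^2
Let s = moles of Cd(OH)2 that dissolve per litre. [Cd^2+] = s, [OH^-] = 0.070 + 2s ≈ 0.070 (since OH^- from NaOH dominates).
Ksp ≈ s × (0.070)^2
s = 1.2 × 10^-12 M
Check: 2s = 2.5 × 10^-12 ≪ 0.070, so the approximation is valid.

s = 1.2 × 10^-12 M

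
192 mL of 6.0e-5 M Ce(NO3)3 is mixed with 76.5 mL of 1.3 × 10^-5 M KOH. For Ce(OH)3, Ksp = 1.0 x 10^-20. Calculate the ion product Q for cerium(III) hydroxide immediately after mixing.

Q = 2.2 x 10^-21

Total volume = 192 + 76.5 = 268.5 mL.
[Ce^3+] = 6.0 × 10^-5 × (192/268.5) = 4.29 × 10^-5 M
[OH^-] = 1.3 × 10^-5 × (76.5/268.5) = 3.70 x 10^-6 M
Ce(OH)3(s) <=> Ce^3+ + 3 OH^-, so Q = [Ce^3+][OH^-]^3
Q = (4.29 x 10^-5)(3.70 × 10^-6)^3 = 2.2 × 10^-21
Q < Ksp, so no precipitate of Ce(OH)3 forms.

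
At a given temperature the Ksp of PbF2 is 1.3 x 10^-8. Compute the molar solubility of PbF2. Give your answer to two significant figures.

PbF2(s) ⇌ Pb^2+(aq) + 2 F^-(aq)
Ksp = [Pb^2+][F^-]^2
For each mole of PbF2 that dissolves: [Pb^2+] = s, [F^-] = 2s.
Ksp = s(2s)^2 = 4s^3
s = (1.3 x 10^-8 / 4)^(1/3) = 1.5 × 10^-3 M

1.5e-3 M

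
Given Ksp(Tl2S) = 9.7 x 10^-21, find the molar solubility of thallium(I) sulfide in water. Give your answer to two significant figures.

Tl2S(s) ⇌ 2 Tl^+(aq) + S^2-(aq)
Ksp = [Tl^+]^2[S^2-]
If s mol/L of Tl2S dissolves, [Tl^+] = 2s and [S^2-] = s.
Substituting: Ksp = (2s)^2s = 4s^3
Solving, s = (9.7 x 10^-21/4)^(1/3) = 1.3 x 10^-7 M

1.3 × 10^-7 M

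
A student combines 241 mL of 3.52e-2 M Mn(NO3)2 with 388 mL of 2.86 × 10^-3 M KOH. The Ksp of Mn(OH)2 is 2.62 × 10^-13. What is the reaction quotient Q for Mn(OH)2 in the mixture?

Total volume = 241 + 388 = 629 mL.
[Mn^2+] = 3.52 x 10^-2 × (241/629) = 1.349 × 10^-2 M
[OH^-] = 2.86 × 10^-3 × (388/629) = 1.764 × 10^-3 M
Mn(OH)2(s) ⇌ Mn^2+(aq) + 2 OH^-(aq), so Q = [Mn^2+][OH^-]^2
Q = (1.349 x 10^-2)(1.764 × 10^-3)^2 = 4.20 x 10^-8
Q > Ksp, so Mn(OH)2 will precipitate.

Q ≈ 4.20 x 10^-8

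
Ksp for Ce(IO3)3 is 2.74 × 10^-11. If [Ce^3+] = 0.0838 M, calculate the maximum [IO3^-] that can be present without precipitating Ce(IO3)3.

[IO3^-] = 6.89 x 10^-4 M

Ce(IO3)3(s) <=> Ce^3+(aq) + 3 IO3^-(aq)
Ksp = [Ce^3+][IO3^-]^3
Precipitation begins when Q = Ksp. With [Ce^3+] = 0.0838 M:
2.74 × 10^-11 = (0.0838) × [IO3^-]^3
[IO3^-] = (2.74 × 10^-11 / 8.38 × 10^-2)^(1/3) = 6.89 x 10^-4 M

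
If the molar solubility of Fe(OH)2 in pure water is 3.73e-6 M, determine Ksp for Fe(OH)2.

Fe(OH)2(s) ⇌ Fe^2+ + 2 OH^-
Let s = molar solubility. Then [Fe^2+] = s and [OH^-] = 2s.
Ksp = [Fe^2+][OH^-]^2
So Ksp = s × (2s)^2 = 4s^3
With s = 3.73 × 10^-6: Ksp = 2.08 x 10^-16

2.08e-16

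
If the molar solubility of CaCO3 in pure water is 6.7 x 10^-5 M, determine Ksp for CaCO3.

CaCO3(s) <=> Ca^2+(aq) + CO3^2-(aq)
For each mole of CaCO3 that dissolves: [Ca^2+] = s, [CO3^2-] = s.
Ksp = [Ca^2+][CO3^2-]
Ksp = s^2
Ksp = (6.7 x 10^-5)^2 = 4.5 × 10^-9

Ksp ≈ 4.5 x 10^-9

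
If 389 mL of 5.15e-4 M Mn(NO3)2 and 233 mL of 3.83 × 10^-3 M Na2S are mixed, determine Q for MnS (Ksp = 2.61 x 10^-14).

Q = 4.62 × 10^-7

Total volume = 389 + 233 = 622 mL.
[Mn^2+] = 5.15 × 10^-4 × (389/622) = 3.221 × 10^-4 M
[S^2-] = 3.83 x 10^-3 × (233/622) = 1.435 x 10^-3 M
MnS(s) ⇌ Mn^2+ + S^2-, so Q = [Mn^2+][S^2-]
Q = (3.221 x 10^-4)(1.435 x 10^-3) = 4.62 × 10^-7
Q > Ksp, so MnS will precipitate.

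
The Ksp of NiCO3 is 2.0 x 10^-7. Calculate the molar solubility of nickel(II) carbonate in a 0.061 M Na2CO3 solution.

NiCO3(s) <=> Ni^2+(aq) + CO3^2-(aq)
Ksp = [Ni^2+][CO3^2-]
If s mol/L dissolves here, [Ni^2+] = s, [CO3^2-] = 0.061 + s ≈ 0.061 (since CO3^2- from Na2CO3 dominates).
Ksp ≈ s × 0.061
s = 3.3 × 10^-6 M
Check: s = 3.3 × 10^-6 ≪ 0.061, so the approximation is valid.

s = 3.3 × 10^-6 M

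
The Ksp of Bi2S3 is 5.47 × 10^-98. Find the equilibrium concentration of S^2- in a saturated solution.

[S^2-] = 4.15 × 10^-20 M

Bi2S3(s) ⇌ 2 Bi^3+(aq) + 3 S^2-(aq)
Ksp = [Bi^3+]^2[S^2-]^3
With molar solubility s: [Bi^3+] = 2s, [S^2-] = 3s.
Substituting: Ksp = (2s)^2(3s)^3 = 108s^5
s^5 = 5.47 × 10^-98 / 108, so s = 1.383 x 10^-20 M
[S^2-] = 3s = 4.15 × 10^-20 M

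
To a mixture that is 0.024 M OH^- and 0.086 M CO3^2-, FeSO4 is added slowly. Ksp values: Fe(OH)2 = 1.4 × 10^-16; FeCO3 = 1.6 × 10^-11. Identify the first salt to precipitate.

Precipitation of each salt starts when its ion product equals its Ksp.
For Fe(OH)2: 1.4 × 10^-16 = (0.024)^2 × [Fe^2+]  ⇒  [Fe^2+] = 2.4 × 10^-13 M.
For FeCO3: 1.6 × 10^-11 = 0.086 × [Fe^2+]  ⇒  [Fe^2+] = 1.9 × 10^-10 M.
The salt with the lower threshold [Fe^2+] precipitates first: Fe(OH)2.

Fe(OH)2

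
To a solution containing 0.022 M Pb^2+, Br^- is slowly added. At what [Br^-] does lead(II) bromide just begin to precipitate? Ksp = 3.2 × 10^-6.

[Br^-] ≈ 1.2 × 10^-2 M

PbBr2(s) ⇌ Pb^2+ + 2 Br^-
Ksp = [Pb^2+][Br^-]^2
Precipitation begins when Q = Ksp. With [Pb^2+] = 0.022 M:
3.2 × 10^-6 = (0.022) × [Br^-]^2
[Br^-] = (3.2 × 10^-6 / 2.2 x 10^-2)^(1/2) = 1.2 x 10^-2 M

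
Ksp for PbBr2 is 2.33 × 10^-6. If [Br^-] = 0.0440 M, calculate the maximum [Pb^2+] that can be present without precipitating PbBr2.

1.20 × 10^-3 M

PbBr2(s) ⇌ Pb^2+(aq) + 2 Br^-(aq)
Ksp = [Pb^2+][Br^-]^2
Precipitation begins when Q = Ksp. With [Br^-] = 0.0440 M:
2.33 × 10^-6 = (0.0440)^2 × [Pb^2+]
[Pb^2+] = (2.33 × 10^-6 / 1.936 x 10^-3) = 1.20 × 10^-3 M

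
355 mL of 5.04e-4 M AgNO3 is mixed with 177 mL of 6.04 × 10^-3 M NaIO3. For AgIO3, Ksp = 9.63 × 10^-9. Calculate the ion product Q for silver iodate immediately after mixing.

Total volume = 355 + 177 = 532 mL.
[Ag^+] = 5.04 × 10^-4 × (355/532) = 3.363 × 10^-4 M
[IO3^-] = 6.04 × 10^-3 × (177/532) = 2.010 x 10^-3 M
AgIO3(s) ⇌ Ag^+ + IO3^-, so Q = [Ag^+][IO3^-]
Q = (3.363 × 10^-4)(2.010 × 10^-3) = 6.76 x 10^-7
Q > Ksp, so AgIO3 will precipitate.

Q = 6.76 x 10^-7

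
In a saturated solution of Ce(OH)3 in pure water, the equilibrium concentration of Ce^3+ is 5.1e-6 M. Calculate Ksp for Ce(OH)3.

Ksp ≈ 1.8 × 10^-20

Ce(OH)3(s) ⇌ Ce^3+ + 3 OH^-
Stoichiometry gives [OH^-] = (3/1)[Ce^3+] = 1.53 × 10^-5 M.
Ksp = [Ce^3+][OH^-]^3
Ksp = 5.1 × 10^-6 × (1.53 × 10^-5)^3 = 1.8 × 10^-20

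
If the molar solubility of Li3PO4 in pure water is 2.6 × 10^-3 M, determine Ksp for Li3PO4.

Li3PO4(s) ⇌ 3 Li^+ + PO4^3-
With molar solubility s: [Li^+] = 3s, [PO4^3-] = s.
Ksp = [Li^+]^3[PO4^3-]
Substituting: Ksp = (3s)^3s = 27s^4
Ksp = 27 × (2.6 x 10^-3)^4 = 1.2 × 10^-9

Ksp = 1.2 × 10^-9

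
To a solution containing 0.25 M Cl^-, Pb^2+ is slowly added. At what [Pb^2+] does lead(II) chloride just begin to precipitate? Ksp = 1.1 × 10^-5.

1.8e-4 M

PbCl2(s) ⇌ Pb^2+ + 2 Cl^-
Ksp = [Pb^2+][Cl^-]^2
Precipitation begins when Q = Ksp. With [Cl^-] = 0.25 M:
1.1 × 10^-5 = (0.25)^2 × [Pb^2+]
[Pb^2+] = (1.1 × 10^-5 / 6.25 x 10^-2) = 1.8 x 10^-4 M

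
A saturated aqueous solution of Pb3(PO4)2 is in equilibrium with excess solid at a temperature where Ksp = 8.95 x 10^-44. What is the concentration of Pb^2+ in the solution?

Pb3(PO4)2(s) ⇌ 3 Pb^2+(aq) + 2 PO4^3-(aq)
Ksp = [Pb^2+]^3[PO4^3-]^2
If s mol/L of Pb3(PO4)2 dissolves, [Pb^2+] = 3s and [PO4^3-] = 2s.
Substituting: Ksp = (3s)^3(2s)^2 = 108s^5
s = (8.95 x 10^-44 / 108)^(1/5) = 9.631 × 10^-10 M
[Pb^2+] = 3s = 2.89 × 10^-9 M

[Pb^2+] ≈ 2.89 x 10^-9 M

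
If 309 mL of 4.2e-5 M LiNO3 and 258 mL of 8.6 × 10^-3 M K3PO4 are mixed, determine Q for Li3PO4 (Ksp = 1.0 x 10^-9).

Total volume = 309 + 258 = 567 mL.
[Li^+] = 4.2 × 10^-5 × (309/567) = 2.29 × 10^-5 M
[PO4^3-] = 8.6 x 10^-3 × (258/567) = 3.91 x 10^-3 M
Li3PO4(s) <=> 3 Li^+(aq) + PO4^3-(aq), so Q = [Li^+]^3[PO4^3-]
Q = (2.29 × 10^-5)^3(3.91 × 10^-3) = 4.7 x 10^-17
Q < Ksp, so no precipitate of Li3PO4 forms.

Q ≈ 4.7 × 10^-17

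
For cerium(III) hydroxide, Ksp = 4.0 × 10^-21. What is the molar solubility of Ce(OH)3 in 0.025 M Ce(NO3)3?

s ≈ 1.8 x 10^-7 M

Ce(OH)3(s) ⇌ Ce^3+ + 3 OH^-
Ksp = [Ce^3+][OH^-]^3
Let s be the molar solubility in this solution. [Ce^3+] = 0.025 + s ≈ 0.025, [OH^-] = 3s (common-ion effect: Ce^3+ is already 0.025 M).
Ksp ≈ 0.025 × (3s)^3
s = 1.8 × 10^-7 M
Check: s = 1.8 × 10^-7 ≪ 0.025, so the approximation is valid.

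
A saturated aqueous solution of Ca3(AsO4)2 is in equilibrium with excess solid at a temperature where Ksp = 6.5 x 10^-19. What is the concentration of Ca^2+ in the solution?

Ca3(AsO4)2(s) ⇌ 3 Ca^2+(aq) + 2 AsO4^3-(aq)
Ksp = [Ca^2+]^3[AsO4^3-]^2
Let s = molar solubility. Then [Ca^2+] = 3s and [AsO4^3-] = 2s.
Ksp = (3s)^3(2s)^2 = 108s^5
s = (6.5 x 10^-19 / 108)^(1/5) = 9.03 × 10^-5 M
[Ca^2+] = 3s = 2.7 × 10^-4 M

[Ca^2+] = 2.7e-4 M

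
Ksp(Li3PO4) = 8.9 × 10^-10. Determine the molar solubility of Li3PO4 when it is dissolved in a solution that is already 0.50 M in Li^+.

s ≈ 7.1 × 10^-9 M

Li3PO4(s) <=> 3 Li^+ + PO4^3-
Ksp = [Li^+]^3[PO4^3-]
Let s be the molar solubility in this solution. [Li^+] = 0.50 + 3s ≈ 0.50, [PO4^3-] = s (since the Li^+ already present dominates).
Ksp ≈ (0.50)^3 × s
s = 7.1 x 10^-9 M
Check: 3s = 2.1 x 10^-8 ≪ 0.50, so the approximation is valid.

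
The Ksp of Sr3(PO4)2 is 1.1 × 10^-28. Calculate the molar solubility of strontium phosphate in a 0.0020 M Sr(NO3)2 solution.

s ≈ 5.9 × 10^-11 M

Sr3(PO4)2(s) ⇌ 3 Sr^2+ + 2 PO4^3-
Ksp = [Sr^2+]^3[PO4^3-]^2
If s mol/L dissolves here, [Sr^2+] = 0.0020 + 3s ≈ 0.0020, [PO4^3-] = 2s (common-ion effect: Sr^2+ is already 0.0020 M).
Ksp ≈ (0.0020)^3 × (2s)^2
s = 5.9 x 10^-11 M
Check: 3s = 1.8 × 10^-10 ≪ 0.0020, so the approximation is valid.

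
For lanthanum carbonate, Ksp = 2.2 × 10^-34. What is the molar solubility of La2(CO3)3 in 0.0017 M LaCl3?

La2(CO3)3(s) ⇌ 2 La^3+ + 3 CO3^2-
Ksp = [La^3+]^2[CO3^2-]^3
Let s = moles of La2(CO3)3 that dissolve per litre. [La^3+] = 0.0017 + 2s ≈ 0.0017, [CO3^2-] = 3s (common-ion effect: La^3+ is already 0.0017 M).
Ksp ≈ (0.0017)^2 × (3s)^3
s = 1.4 × 10^-10 M
Check: 2s = 2.8 × 10^-10 ≪ 0.0017, so the approximation is valid.

s ≈ 1.4 × 10^-10 M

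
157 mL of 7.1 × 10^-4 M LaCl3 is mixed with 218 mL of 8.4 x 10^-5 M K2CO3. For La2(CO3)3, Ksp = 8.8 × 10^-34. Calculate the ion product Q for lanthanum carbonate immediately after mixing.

Total volume = 157 + 218 = 375 mL.
[La^3+] = 7.1 × 10^-4 × (157/375) = 2.97 × 10^-4 M
[CO3^2-] = 8.4 × 10^-5 × (218/375) = 4.88 x 10^-5 M
La2(CO3)3(s) ⇌ 2 La^3+(aq) + 3 CO3^2-(aq), so Q = [La^3+]^2[CO3^2-]^3
Q = (2.97 × 10^-4)^2(4.88 × 10^-5)^3 = 1.0 × 10^-20
Q > Ksp, so La2(CO3)3 will precipitate.

Q ≈ 1.0e-20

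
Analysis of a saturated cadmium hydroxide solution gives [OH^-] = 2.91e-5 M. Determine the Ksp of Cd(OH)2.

1.23 × 10^-14

Cd(OH)2(s) ⇌ Cd^2+ + 2 OH^-
Stoichiometry gives [Cd^2+] = (1/2)[OH^-] = 1.455 × 10^-5 M.
Ksp = [Cd^2+][OH^-]^2
Ksp = 1.455 × 10^-5 × (2.91 x 10^-5)^2 = 1.23 x 10^-14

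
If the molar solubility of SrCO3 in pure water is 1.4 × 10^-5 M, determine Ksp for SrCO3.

2.0e-10

SrCO3(s) ⇌ Sr^2+(aq) + CO3^2-(aq)
Let s = molar solubility. Then [Sr^2+] = s and [CO3^2-] = s.
Ksp = [Sr^2+][CO3^2-]
Ksp = s × s = s^2
With s = 1.4 x 10^-5: Ksp = 2.0 × 10^-10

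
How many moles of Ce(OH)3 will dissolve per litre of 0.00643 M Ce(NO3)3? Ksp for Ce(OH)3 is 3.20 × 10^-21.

Ce(OH)3(s) ⇌ Ce^3+ + 3 OH^-
Ksp = [Ce^3+][OH^-]^3
Let s be the molar solubility in this solution. [Ce^3+] = 0.00643 + s ≈ 0.00643, [OH^-] = 3s (since Ce^3+ from Ce(NO3)3 dominates).
Ksp ≈ 0.00643 × (3s)^3
s = 2.64 × 10^-7 M
Check: s = 2.6 × 10^-7 ≪ 0.00643, so the approximation is valid.

s = 2.64 × 10^-7 M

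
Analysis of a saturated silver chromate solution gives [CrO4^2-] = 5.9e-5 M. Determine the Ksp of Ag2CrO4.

Ksp ≈ 8.2 × 10^-13

Ag2CrO4(s) ⇌ 2 Ag^+(aq) + CrO4^2-(aq)
Stoichiometry gives [Ag^+] = (2/1)[CrO4^2-] = 1.18 × 10^-4 M.
Ksp = [Ag^+]^2[CrO4^2-]
Ksp = (1.18 × 10^-4)^2 × 5.9 x 10^-5 = 8.2 x 10^-13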